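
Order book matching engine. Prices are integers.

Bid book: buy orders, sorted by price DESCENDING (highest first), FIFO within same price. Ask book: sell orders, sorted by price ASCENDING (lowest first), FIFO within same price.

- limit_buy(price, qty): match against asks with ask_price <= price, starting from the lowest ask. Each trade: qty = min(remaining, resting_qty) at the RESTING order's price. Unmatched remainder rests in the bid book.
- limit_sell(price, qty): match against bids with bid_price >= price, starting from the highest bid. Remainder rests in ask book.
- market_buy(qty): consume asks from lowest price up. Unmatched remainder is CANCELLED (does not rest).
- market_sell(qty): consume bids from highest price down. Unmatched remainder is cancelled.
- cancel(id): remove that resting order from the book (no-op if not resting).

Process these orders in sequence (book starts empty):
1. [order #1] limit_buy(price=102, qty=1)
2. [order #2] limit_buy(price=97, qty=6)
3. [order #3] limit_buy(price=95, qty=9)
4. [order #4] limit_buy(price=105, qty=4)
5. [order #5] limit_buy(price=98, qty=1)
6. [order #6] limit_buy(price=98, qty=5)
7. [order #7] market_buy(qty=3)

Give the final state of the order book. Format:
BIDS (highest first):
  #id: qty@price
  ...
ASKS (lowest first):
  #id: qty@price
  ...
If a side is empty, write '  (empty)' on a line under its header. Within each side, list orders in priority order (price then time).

After op 1 [order #1] limit_buy(price=102, qty=1): fills=none; bids=[#1:1@102] asks=[-]
After op 2 [order #2] limit_buy(price=97, qty=6): fills=none; bids=[#1:1@102 #2:6@97] asks=[-]
After op 3 [order #3] limit_buy(price=95, qty=9): fills=none; bids=[#1:1@102 #2:6@97 #3:9@95] asks=[-]
After op 4 [order #4] limit_buy(price=105, qty=4): fills=none; bids=[#4:4@105 #1:1@102 #2:6@97 #3:9@95] asks=[-]
After op 5 [order #5] limit_buy(price=98, qty=1): fills=none; bids=[#4:4@105 #1:1@102 #5:1@98 #2:6@97 #3:9@95] asks=[-]
After op 6 [order #6] limit_buy(price=98, qty=5): fills=none; bids=[#4:4@105 #1:1@102 #5:1@98 #6:5@98 #2:6@97 #3:9@95] asks=[-]
After op 7 [order #7] market_buy(qty=3): fills=none; bids=[#4:4@105 #1:1@102 #5:1@98 #6:5@98 #2:6@97 #3:9@95] asks=[-]

Answer: BIDS (highest first):
  #4: 4@105
  #1: 1@102
  #5: 1@98
  #6: 5@98
  #2: 6@97
  #3: 9@95
ASKS (lowest first):
  (empty)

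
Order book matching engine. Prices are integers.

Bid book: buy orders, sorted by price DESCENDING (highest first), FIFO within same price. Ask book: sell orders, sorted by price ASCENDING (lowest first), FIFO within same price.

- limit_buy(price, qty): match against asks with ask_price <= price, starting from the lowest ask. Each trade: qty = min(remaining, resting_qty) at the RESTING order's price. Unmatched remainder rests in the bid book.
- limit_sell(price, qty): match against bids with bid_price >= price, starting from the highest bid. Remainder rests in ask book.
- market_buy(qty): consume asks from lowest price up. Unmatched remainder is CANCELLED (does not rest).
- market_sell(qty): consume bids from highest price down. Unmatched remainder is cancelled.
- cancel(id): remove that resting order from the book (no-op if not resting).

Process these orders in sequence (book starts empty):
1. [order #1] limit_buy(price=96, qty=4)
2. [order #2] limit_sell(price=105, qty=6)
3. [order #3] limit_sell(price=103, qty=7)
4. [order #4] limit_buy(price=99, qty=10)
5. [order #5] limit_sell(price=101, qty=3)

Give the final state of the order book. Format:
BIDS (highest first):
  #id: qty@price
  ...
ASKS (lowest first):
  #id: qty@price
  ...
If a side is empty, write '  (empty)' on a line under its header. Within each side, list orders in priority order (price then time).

Answer: BIDS (highest first):
  #4: 10@99
  #1: 4@96
ASKS (lowest first):
  #5: 3@101
  #3: 7@103
  #2: 6@105

Derivation:
After op 1 [order #1] limit_buy(price=96, qty=4): fills=none; bids=[#1:4@96] asks=[-]
After op 2 [order #2] limit_sell(price=105, qty=6): fills=none; bids=[#1:4@96] asks=[#2:6@105]
After op 3 [order #3] limit_sell(price=103, qty=7): fills=none; bids=[#1:4@96] asks=[#3:7@103 #2:6@105]
After op 4 [order #4] limit_buy(price=99, qty=10): fills=none; bids=[#4:10@99 #1:4@96] asks=[#3:7@103 #2:6@105]
After op 5 [order #5] limit_sell(price=101, qty=3): fills=none; bids=[#4:10@99 #1:4@96] asks=[#5:3@101 #3:7@103 #2:6@105]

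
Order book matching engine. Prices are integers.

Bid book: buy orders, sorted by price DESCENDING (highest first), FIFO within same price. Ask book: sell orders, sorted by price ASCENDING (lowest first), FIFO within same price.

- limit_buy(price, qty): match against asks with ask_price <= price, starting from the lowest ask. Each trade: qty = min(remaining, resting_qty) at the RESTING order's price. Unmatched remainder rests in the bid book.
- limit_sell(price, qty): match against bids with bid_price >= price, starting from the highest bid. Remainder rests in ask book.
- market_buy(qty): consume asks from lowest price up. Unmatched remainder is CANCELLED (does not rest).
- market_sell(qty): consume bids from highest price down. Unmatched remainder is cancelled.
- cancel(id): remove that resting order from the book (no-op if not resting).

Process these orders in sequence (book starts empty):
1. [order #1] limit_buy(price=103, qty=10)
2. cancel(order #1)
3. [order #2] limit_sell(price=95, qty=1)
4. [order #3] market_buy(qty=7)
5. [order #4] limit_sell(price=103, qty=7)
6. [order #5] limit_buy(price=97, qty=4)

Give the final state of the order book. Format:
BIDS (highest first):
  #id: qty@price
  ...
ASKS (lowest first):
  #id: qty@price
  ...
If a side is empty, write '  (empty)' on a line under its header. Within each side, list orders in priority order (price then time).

After op 1 [order #1] limit_buy(price=103, qty=10): fills=none; bids=[#1:10@103] asks=[-]
After op 2 cancel(order #1): fills=none; bids=[-] asks=[-]
After op 3 [order #2] limit_sell(price=95, qty=1): fills=none; bids=[-] asks=[#2:1@95]
After op 4 [order #3] market_buy(qty=7): fills=#3x#2:1@95; bids=[-] asks=[-]
After op 5 [order #4] limit_sell(price=103, qty=7): fills=none; bids=[-] asks=[#4:7@103]
After op 6 [order #5] limit_buy(price=97, qty=4): fills=none; bids=[#5:4@97] asks=[#4:7@103]

Answer: BIDS (highest first):
  #5: 4@97
ASKS (lowest first):
  #4: 7@103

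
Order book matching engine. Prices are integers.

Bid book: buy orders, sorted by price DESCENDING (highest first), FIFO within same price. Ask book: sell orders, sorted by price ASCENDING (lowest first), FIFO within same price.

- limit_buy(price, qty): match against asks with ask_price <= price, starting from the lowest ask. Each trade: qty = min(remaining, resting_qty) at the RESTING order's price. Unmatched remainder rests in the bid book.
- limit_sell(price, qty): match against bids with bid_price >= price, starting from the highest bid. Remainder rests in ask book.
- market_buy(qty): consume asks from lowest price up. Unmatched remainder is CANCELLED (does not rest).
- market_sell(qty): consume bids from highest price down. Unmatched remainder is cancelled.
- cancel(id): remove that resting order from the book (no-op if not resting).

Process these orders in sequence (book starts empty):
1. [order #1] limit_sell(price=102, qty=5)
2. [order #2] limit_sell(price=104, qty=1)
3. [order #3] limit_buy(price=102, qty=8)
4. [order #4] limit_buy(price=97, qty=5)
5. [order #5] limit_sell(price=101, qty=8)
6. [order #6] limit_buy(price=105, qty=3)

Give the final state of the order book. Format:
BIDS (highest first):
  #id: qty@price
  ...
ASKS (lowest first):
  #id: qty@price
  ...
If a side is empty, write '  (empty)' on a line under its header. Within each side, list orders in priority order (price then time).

Answer: BIDS (highest first):
  #4: 5@97
ASKS (lowest first):
  #5: 2@101
  #2: 1@104

Derivation:
After op 1 [order #1] limit_sell(price=102, qty=5): fills=none; bids=[-] asks=[#1:5@102]
After op 2 [order #2] limit_sell(price=104, qty=1): fills=none; bids=[-] asks=[#1:5@102 #2:1@104]
After op 3 [order #3] limit_buy(price=102, qty=8): fills=#3x#1:5@102; bids=[#3:3@102] asks=[#2:1@104]
After op 4 [order #4] limit_buy(price=97, qty=5): fills=none; bids=[#3:3@102 #4:5@97] asks=[#2:1@104]
After op 5 [order #5] limit_sell(price=101, qty=8): fills=#3x#5:3@102; bids=[#4:5@97] asks=[#5:5@101 #2:1@104]
After op 6 [order #6] limit_buy(price=105, qty=3): fills=#6x#5:3@101; bids=[#4:5@97] asks=[#5:2@101 #2:1@104]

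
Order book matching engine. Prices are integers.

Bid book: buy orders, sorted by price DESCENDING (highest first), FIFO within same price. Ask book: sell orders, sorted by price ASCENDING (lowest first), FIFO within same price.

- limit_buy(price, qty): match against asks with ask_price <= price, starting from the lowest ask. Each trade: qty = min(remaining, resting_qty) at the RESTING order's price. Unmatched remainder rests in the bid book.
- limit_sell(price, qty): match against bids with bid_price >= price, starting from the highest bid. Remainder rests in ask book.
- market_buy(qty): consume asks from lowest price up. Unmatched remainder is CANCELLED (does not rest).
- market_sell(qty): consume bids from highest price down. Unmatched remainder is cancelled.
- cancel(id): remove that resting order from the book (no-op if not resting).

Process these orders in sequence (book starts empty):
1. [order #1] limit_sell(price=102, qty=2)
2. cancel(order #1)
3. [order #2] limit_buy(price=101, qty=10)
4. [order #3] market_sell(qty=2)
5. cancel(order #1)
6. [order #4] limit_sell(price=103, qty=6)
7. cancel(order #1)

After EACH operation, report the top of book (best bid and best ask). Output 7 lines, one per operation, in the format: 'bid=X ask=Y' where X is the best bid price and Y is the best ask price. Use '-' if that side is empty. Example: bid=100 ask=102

Answer: bid=- ask=102
bid=- ask=-
bid=101 ask=-
bid=101 ask=-
bid=101 ask=-
bid=101 ask=103
bid=101 ask=103

Derivation:
After op 1 [order #1] limit_sell(price=102, qty=2): fills=none; bids=[-] asks=[#1:2@102]
After op 2 cancel(order #1): fills=none; bids=[-] asks=[-]
After op 3 [order #2] limit_buy(price=101, qty=10): fills=none; bids=[#2:10@101] asks=[-]
After op 4 [order #3] market_sell(qty=2): fills=#2x#3:2@101; bids=[#2:8@101] asks=[-]
After op 5 cancel(order #1): fills=none; bids=[#2:8@101] asks=[-]
After op 6 [order #4] limit_sell(price=103, qty=6): fills=none; bids=[#2:8@101] asks=[#4:6@103]
After op 7 cancel(order #1): fills=none; bids=[#2:8@101] asks=[#4:6@103]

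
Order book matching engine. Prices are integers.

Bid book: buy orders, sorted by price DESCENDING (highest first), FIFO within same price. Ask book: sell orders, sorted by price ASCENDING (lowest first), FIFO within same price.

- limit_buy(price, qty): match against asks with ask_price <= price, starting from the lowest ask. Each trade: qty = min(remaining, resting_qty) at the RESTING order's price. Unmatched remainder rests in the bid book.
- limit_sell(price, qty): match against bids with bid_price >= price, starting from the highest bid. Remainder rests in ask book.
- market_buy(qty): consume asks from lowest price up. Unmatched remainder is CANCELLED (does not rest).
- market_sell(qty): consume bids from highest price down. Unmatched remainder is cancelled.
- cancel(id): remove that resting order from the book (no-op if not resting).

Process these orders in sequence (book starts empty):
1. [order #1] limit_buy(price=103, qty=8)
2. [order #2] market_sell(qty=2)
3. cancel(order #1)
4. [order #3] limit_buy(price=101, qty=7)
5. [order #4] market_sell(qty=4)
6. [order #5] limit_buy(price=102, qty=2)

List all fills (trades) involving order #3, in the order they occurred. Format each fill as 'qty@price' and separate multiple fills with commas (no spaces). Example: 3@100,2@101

After op 1 [order #1] limit_buy(price=103, qty=8): fills=none; bids=[#1:8@103] asks=[-]
After op 2 [order #2] market_sell(qty=2): fills=#1x#2:2@103; bids=[#1:6@103] asks=[-]
After op 3 cancel(order #1): fills=none; bids=[-] asks=[-]
After op 4 [order #3] limit_buy(price=101, qty=7): fills=none; bids=[#3:7@101] asks=[-]
After op 5 [order #4] market_sell(qty=4): fills=#3x#4:4@101; bids=[#3:3@101] asks=[-]
After op 6 [order #5] limit_buy(price=102, qty=2): fills=none; bids=[#5:2@102 #3:3@101] asks=[-]

Answer: 4@101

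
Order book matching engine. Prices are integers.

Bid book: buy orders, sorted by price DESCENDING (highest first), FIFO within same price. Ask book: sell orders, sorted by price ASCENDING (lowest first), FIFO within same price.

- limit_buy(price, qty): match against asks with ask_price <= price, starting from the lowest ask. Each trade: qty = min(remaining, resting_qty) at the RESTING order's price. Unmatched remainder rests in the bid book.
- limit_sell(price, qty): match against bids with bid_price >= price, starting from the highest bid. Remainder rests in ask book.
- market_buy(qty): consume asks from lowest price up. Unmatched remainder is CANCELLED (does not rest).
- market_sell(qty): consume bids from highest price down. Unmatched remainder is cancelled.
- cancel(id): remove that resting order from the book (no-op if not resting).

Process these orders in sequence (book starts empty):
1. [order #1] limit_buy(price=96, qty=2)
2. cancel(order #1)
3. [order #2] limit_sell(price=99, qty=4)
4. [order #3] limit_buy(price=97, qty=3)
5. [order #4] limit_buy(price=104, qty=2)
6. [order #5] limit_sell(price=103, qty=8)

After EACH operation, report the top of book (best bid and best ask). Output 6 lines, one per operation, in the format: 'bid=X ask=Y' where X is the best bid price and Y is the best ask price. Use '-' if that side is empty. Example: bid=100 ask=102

Answer: bid=96 ask=-
bid=- ask=-
bid=- ask=99
bid=97 ask=99
bid=97 ask=99
bid=97 ask=99

Derivation:
After op 1 [order #1] limit_buy(price=96, qty=2): fills=none; bids=[#1:2@96] asks=[-]
After op 2 cancel(order #1): fills=none; bids=[-] asks=[-]
After op 3 [order #2] limit_sell(price=99, qty=4): fills=none; bids=[-] asks=[#2:4@99]
After op 4 [order #3] limit_buy(price=97, qty=3): fills=none; bids=[#3:3@97] asks=[#2:4@99]
After op 5 [order #4] limit_buy(price=104, qty=2): fills=#4x#2:2@99; bids=[#3:3@97] asks=[#2:2@99]
After op 6 [order #5] limit_sell(price=103, qty=8): fills=none; bids=[#3:3@97] asks=[#2:2@99 #5:8@103]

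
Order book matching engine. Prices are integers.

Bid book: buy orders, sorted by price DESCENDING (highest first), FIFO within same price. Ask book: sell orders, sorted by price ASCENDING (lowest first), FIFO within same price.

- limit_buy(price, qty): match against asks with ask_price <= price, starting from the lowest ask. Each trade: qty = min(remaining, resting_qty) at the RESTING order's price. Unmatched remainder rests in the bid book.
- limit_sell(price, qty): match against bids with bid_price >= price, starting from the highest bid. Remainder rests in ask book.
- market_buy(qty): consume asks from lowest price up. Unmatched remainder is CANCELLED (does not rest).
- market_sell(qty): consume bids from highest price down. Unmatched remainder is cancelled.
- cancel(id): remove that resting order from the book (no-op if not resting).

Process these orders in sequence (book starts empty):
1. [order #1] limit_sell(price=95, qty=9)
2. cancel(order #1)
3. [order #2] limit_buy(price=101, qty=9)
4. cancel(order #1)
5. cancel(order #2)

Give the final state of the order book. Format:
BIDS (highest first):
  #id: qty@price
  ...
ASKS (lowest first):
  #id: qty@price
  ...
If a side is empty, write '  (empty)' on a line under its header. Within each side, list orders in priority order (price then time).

After op 1 [order #1] limit_sell(price=95, qty=9): fills=none; bids=[-] asks=[#1:9@95]
After op 2 cancel(order #1): fills=none; bids=[-] asks=[-]
After op 3 [order #2] limit_buy(price=101, qty=9): fills=none; bids=[#2:9@101] asks=[-]
After op 4 cancel(order #1): fills=none; bids=[#2:9@101] asks=[-]
After op 5 cancel(order #2): fills=none; bids=[-] asks=[-]

Answer: BIDS (highest first):
  (empty)
ASKS (lowest first):
  (empty)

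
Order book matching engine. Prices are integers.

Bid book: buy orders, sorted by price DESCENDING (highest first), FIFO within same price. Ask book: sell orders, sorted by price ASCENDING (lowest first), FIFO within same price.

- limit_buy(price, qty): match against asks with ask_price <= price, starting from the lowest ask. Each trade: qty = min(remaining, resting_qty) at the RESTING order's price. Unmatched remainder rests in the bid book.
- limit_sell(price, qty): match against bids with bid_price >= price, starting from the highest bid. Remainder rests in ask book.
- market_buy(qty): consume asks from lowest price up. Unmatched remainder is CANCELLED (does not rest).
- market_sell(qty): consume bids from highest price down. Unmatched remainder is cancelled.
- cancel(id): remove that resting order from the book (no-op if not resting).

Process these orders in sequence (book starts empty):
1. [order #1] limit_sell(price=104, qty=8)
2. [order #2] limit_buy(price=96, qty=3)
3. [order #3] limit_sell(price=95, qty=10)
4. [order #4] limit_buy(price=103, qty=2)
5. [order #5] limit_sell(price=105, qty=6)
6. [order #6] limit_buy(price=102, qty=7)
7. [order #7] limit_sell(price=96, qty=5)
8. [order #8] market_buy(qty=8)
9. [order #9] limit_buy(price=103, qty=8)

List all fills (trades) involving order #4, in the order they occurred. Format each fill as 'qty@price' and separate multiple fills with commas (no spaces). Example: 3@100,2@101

Answer: 2@95

Derivation:
After op 1 [order #1] limit_sell(price=104, qty=8): fills=none; bids=[-] asks=[#1:8@104]
After op 2 [order #2] limit_buy(price=96, qty=3): fills=none; bids=[#2:3@96] asks=[#1:8@104]
After op 3 [order #3] limit_sell(price=95, qty=10): fills=#2x#3:3@96; bids=[-] asks=[#3:7@95 #1:8@104]
After op 4 [order #4] limit_buy(price=103, qty=2): fills=#4x#3:2@95; bids=[-] asks=[#3:5@95 #1:8@104]
After op 5 [order #5] limit_sell(price=105, qty=6): fills=none; bids=[-] asks=[#3:5@95 #1:8@104 #5:6@105]
After op 6 [order #6] limit_buy(price=102, qty=7): fills=#6x#3:5@95; bids=[#6:2@102] asks=[#1:8@104 #5:6@105]
After op 7 [order #7] limit_sell(price=96, qty=5): fills=#6x#7:2@102; bids=[-] asks=[#7:3@96 #1:8@104 #5:6@105]
After op 8 [order #8] market_buy(qty=8): fills=#8x#7:3@96 #8x#1:5@104; bids=[-] asks=[#1:3@104 #5:6@105]
After op 9 [order #9] limit_buy(price=103, qty=8): fills=none; bids=[#9:8@103] asks=[#1:3@104 #5:6@105]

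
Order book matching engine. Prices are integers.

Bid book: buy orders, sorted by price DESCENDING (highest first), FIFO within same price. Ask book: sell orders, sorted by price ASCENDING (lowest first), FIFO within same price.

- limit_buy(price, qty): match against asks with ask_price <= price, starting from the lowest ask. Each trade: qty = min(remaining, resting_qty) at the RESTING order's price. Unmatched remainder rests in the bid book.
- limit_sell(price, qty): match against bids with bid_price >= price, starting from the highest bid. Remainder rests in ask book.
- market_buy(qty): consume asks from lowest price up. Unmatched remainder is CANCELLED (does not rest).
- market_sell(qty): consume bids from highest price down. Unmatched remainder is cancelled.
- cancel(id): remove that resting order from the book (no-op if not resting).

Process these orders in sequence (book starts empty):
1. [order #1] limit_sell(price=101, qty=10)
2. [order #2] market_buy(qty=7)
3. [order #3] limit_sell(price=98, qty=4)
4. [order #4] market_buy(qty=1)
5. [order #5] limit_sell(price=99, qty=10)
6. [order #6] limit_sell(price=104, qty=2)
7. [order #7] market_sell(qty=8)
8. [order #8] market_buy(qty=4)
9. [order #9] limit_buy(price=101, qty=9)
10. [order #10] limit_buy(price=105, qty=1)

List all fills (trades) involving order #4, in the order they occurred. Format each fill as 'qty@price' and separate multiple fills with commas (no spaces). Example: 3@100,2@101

Answer: 1@98

Derivation:
After op 1 [order #1] limit_sell(price=101, qty=10): fills=none; bids=[-] asks=[#1:10@101]
After op 2 [order #2] market_buy(qty=7): fills=#2x#1:7@101; bids=[-] asks=[#1:3@101]
After op 3 [order #3] limit_sell(price=98, qty=4): fills=none; bids=[-] asks=[#3:4@98 #1:3@101]
After op 4 [order #4] market_buy(qty=1): fills=#4x#3:1@98; bids=[-] asks=[#3:3@98 #1:3@101]
After op 5 [order #5] limit_sell(price=99, qty=10): fills=none; bids=[-] asks=[#3:3@98 #5:10@99 #1:3@101]
After op 6 [order #6] limit_sell(price=104, qty=2): fills=none; bids=[-] asks=[#3:3@98 #5:10@99 #1:3@101 #6:2@104]
After op 7 [order #7] market_sell(qty=8): fills=none; bids=[-] asks=[#3:3@98 #5:10@99 #1:3@101 #6:2@104]
After op 8 [order #8] market_buy(qty=4): fills=#8x#3:3@98 #8x#5:1@99; bids=[-] asks=[#5:9@99 #1:3@101 #6:2@104]
After op 9 [order #9] limit_buy(price=101, qty=9): fills=#9x#5:9@99; bids=[-] asks=[#1:3@101 #6:2@104]
After op 10 [order #10] limit_buy(price=105, qty=1): fills=#10x#1:1@101; bids=[-] asks=[#1:2@101 #6:2@104]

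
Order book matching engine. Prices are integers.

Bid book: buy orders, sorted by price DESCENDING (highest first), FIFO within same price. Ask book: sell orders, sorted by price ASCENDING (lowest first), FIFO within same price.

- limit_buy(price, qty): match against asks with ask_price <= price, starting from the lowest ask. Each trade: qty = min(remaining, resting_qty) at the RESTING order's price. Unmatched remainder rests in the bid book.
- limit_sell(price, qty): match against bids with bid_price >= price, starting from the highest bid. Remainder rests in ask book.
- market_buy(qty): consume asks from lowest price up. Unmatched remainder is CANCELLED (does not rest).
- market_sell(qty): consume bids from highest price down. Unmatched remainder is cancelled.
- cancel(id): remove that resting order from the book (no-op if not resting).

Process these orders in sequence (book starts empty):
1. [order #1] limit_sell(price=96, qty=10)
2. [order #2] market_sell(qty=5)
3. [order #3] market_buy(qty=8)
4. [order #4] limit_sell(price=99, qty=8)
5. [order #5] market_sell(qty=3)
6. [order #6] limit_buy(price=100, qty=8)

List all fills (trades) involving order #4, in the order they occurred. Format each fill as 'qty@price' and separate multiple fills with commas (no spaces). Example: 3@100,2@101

After op 1 [order #1] limit_sell(price=96, qty=10): fills=none; bids=[-] asks=[#1:10@96]
After op 2 [order #2] market_sell(qty=5): fills=none; bids=[-] asks=[#1:10@96]
After op 3 [order #3] market_buy(qty=8): fills=#3x#1:8@96; bids=[-] asks=[#1:2@96]
After op 4 [order #4] limit_sell(price=99, qty=8): fills=none; bids=[-] asks=[#1:2@96 #4:8@99]
After op 5 [order #5] market_sell(qty=3): fills=none; bids=[-] asks=[#1:2@96 #4:8@99]
After op 6 [order #6] limit_buy(price=100, qty=8): fills=#6x#1:2@96 #6x#4:6@99; bids=[-] asks=[#4:2@99]

Answer: 6@99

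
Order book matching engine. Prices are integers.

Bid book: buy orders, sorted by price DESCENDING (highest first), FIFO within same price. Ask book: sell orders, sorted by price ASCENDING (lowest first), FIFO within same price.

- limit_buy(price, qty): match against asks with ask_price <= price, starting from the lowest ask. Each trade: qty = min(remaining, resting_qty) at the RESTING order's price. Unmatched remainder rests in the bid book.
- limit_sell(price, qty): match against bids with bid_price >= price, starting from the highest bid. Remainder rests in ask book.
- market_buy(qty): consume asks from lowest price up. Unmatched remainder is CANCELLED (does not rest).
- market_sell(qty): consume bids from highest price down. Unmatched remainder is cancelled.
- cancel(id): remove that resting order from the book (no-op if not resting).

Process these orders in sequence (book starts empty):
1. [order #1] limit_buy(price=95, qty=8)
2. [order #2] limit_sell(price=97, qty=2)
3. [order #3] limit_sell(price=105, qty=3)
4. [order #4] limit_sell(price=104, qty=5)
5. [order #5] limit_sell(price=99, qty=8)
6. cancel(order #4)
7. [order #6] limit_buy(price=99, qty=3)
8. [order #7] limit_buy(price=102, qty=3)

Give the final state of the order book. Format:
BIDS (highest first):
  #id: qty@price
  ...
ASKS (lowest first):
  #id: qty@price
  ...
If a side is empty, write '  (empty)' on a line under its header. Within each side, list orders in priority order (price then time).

Answer: BIDS (highest first):
  #1: 8@95
ASKS (lowest first):
  #5: 4@99
  #3: 3@105

Derivation:
After op 1 [order #1] limit_buy(price=95, qty=8): fills=none; bids=[#1:8@95] asks=[-]
After op 2 [order #2] limit_sell(price=97, qty=2): fills=none; bids=[#1:8@95] asks=[#2:2@97]
After op 3 [order #3] limit_sell(price=105, qty=3): fills=none; bids=[#1:8@95] asks=[#2:2@97 #3:3@105]
After op 4 [order #4] limit_sell(price=104, qty=5): fills=none; bids=[#1:8@95] asks=[#2:2@97 #4:5@104 #3:3@105]
After op 5 [order #5] limit_sell(price=99, qty=8): fills=none; bids=[#1:8@95] asks=[#2:2@97 #5:8@99 #4:5@104 #3:3@105]
After op 6 cancel(order #4): fills=none; bids=[#1:8@95] asks=[#2:2@97 #5:8@99 #3:3@105]
After op 7 [order #6] limit_buy(price=99, qty=3): fills=#6x#2:2@97 #6x#5:1@99; bids=[#1:8@95] asks=[#5:7@99 #3:3@105]
After op 8 [order #7] limit_buy(price=102, qty=3): fills=#7x#5:3@99; bids=[#1:8@95] asks=[#5:4@99 #3:3@105]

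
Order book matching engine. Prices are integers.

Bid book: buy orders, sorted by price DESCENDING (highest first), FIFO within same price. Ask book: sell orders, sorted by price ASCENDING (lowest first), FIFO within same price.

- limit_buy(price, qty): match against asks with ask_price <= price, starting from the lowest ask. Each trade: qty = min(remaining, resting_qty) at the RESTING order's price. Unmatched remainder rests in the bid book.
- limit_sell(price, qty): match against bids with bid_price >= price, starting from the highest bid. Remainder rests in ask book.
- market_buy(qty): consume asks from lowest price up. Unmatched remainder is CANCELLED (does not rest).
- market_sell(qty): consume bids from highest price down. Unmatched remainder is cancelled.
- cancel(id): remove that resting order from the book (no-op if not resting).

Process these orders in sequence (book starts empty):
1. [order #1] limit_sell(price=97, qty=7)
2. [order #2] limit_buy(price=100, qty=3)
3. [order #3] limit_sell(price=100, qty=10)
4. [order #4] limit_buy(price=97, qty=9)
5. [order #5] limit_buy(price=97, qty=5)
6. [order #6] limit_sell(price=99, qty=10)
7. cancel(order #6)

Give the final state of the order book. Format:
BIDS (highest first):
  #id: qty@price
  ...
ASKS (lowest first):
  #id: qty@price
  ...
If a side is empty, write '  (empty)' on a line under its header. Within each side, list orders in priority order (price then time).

Answer: BIDS (highest first):
  #4: 5@97
  #5: 5@97
ASKS (lowest first):
  #3: 10@100

Derivation:
After op 1 [order #1] limit_sell(price=97, qty=7): fills=none; bids=[-] asks=[#1:7@97]
After op 2 [order #2] limit_buy(price=100, qty=3): fills=#2x#1:3@97; bids=[-] asks=[#1:4@97]
After op 3 [order #3] limit_sell(price=100, qty=10): fills=none; bids=[-] asks=[#1:4@97 #3:10@100]
After op 4 [order #4] limit_buy(price=97, qty=9): fills=#4x#1:4@97; bids=[#4:5@97] asks=[#3:10@100]
After op 5 [order #5] limit_buy(price=97, qty=5): fills=none; bids=[#4:5@97 #5:5@97] asks=[#3:10@100]
After op 6 [order #6] limit_sell(price=99, qty=10): fills=none; bids=[#4:5@97 #5:5@97] asks=[#6:10@99 #3:10@100]
After op 7 cancel(order #6): fills=none; bids=[#4:5@97 #5:5@97] asks=[#3:10@100]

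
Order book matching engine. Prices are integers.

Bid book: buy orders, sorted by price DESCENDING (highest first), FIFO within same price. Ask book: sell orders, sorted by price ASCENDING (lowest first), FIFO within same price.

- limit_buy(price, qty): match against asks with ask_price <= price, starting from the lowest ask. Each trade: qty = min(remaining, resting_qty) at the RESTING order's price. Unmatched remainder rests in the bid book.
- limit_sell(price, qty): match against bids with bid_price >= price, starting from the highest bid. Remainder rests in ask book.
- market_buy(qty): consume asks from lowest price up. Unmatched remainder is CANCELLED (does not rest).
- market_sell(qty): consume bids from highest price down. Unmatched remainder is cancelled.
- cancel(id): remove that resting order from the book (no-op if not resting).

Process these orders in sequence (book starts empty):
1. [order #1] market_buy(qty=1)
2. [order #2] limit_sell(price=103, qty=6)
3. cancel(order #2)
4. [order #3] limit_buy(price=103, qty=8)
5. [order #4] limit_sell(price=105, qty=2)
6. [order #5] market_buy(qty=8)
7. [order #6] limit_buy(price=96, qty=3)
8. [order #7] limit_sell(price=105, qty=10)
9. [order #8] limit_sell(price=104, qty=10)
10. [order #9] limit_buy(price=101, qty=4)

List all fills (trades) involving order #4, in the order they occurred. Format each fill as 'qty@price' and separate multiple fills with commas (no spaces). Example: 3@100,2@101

After op 1 [order #1] market_buy(qty=1): fills=none; bids=[-] asks=[-]
After op 2 [order #2] limit_sell(price=103, qty=6): fills=none; bids=[-] asks=[#2:6@103]
After op 3 cancel(order #2): fills=none; bids=[-] asks=[-]
After op 4 [order #3] limit_buy(price=103, qty=8): fills=none; bids=[#3:8@103] asks=[-]
After op 5 [order #4] limit_sell(price=105, qty=2): fills=none; bids=[#3:8@103] asks=[#4:2@105]
After op 6 [order #5] market_buy(qty=8): fills=#5x#4:2@105; bids=[#3:8@103] asks=[-]
After op 7 [order #6] limit_buy(price=96, qty=3): fills=none; bids=[#3:8@103 #6:3@96] asks=[-]
After op 8 [order #7] limit_sell(price=105, qty=10): fills=none; bids=[#3:8@103 #6:3@96] asks=[#7:10@105]
After op 9 [order #8] limit_sell(price=104, qty=10): fills=none; bids=[#3:8@103 #6:3@96] asks=[#8:10@104 #7:10@105]
After op 10 [order #9] limit_buy(price=101, qty=4): fills=none; bids=[#3:8@103 #9:4@101 #6:3@96] asks=[#8:10@104 #7:10@105]

Answer: 2@105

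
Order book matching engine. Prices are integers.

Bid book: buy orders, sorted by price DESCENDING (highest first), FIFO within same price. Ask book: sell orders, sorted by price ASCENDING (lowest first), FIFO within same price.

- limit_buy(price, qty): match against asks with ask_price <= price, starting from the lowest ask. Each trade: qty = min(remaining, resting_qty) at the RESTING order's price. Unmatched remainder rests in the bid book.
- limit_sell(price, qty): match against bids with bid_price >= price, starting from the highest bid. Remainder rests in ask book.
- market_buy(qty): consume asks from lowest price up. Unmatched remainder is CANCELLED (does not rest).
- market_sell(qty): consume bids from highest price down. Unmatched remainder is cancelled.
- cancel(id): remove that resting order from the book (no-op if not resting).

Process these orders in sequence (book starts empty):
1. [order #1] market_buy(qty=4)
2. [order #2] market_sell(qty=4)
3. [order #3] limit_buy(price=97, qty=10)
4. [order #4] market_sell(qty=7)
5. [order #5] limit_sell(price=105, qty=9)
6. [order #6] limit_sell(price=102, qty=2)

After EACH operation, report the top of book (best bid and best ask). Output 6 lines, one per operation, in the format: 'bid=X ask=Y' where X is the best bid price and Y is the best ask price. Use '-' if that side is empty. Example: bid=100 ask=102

After op 1 [order #1] market_buy(qty=4): fills=none; bids=[-] asks=[-]
After op 2 [order #2] market_sell(qty=4): fills=none; bids=[-] asks=[-]
After op 3 [order #3] limit_buy(price=97, qty=10): fills=none; bids=[#3:10@97] asks=[-]
After op 4 [order #4] market_sell(qty=7): fills=#3x#4:7@97; bids=[#3:3@97] asks=[-]
After op 5 [order #5] limit_sell(price=105, qty=9): fills=none; bids=[#3:3@97] asks=[#5:9@105]
After op 6 [order #6] limit_sell(price=102, qty=2): fills=none; bids=[#3:3@97] asks=[#6:2@102 #5:9@105]

Answer: bid=- ask=-
bid=- ask=-
bid=97 ask=-
bid=97 ask=-
bid=97 ask=105
bid=97 ask=102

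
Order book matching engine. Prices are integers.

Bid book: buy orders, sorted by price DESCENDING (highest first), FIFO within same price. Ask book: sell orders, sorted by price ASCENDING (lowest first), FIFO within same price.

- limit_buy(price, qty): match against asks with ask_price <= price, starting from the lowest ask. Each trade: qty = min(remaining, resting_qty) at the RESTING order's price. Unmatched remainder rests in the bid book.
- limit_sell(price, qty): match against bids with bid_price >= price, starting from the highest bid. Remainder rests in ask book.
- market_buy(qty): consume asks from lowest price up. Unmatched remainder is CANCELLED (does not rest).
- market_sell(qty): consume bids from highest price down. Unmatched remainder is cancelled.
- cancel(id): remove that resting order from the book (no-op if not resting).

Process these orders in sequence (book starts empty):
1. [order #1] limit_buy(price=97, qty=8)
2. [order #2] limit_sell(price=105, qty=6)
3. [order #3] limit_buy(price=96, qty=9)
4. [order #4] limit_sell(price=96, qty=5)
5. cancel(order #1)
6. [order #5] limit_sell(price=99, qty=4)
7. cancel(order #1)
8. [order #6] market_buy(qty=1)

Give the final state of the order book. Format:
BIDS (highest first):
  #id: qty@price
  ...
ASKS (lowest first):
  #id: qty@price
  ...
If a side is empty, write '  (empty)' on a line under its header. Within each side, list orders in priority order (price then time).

Answer: BIDS (highest first):
  #3: 9@96
ASKS (lowest first):
  #5: 3@99
  #2: 6@105

Derivation:
After op 1 [order #1] limit_buy(price=97, qty=8): fills=none; bids=[#1:8@97] asks=[-]
After op 2 [order #2] limit_sell(price=105, qty=6): fills=none; bids=[#1:8@97] asks=[#2:6@105]
After op 3 [order #3] limit_buy(price=96, qty=9): fills=none; bids=[#1:8@97 #3:9@96] asks=[#2:6@105]
After op 4 [order #4] limit_sell(price=96, qty=5): fills=#1x#4:5@97; bids=[#1:3@97 #3:9@96] asks=[#2:6@105]
After op 5 cancel(order #1): fills=none; bids=[#3:9@96] asks=[#2:6@105]
After op 6 [order #5] limit_sell(price=99, qty=4): fills=none; bids=[#3:9@96] asks=[#5:4@99 #2:6@105]
After op 7 cancel(order #1): fills=none; bids=[#3:9@96] asks=[#5:4@99 #2:6@105]
After op 8 [order #6] market_buy(qty=1): fills=#6x#5:1@99; bids=[#3:9@96] asks=[#5:3@99 #2:6@105]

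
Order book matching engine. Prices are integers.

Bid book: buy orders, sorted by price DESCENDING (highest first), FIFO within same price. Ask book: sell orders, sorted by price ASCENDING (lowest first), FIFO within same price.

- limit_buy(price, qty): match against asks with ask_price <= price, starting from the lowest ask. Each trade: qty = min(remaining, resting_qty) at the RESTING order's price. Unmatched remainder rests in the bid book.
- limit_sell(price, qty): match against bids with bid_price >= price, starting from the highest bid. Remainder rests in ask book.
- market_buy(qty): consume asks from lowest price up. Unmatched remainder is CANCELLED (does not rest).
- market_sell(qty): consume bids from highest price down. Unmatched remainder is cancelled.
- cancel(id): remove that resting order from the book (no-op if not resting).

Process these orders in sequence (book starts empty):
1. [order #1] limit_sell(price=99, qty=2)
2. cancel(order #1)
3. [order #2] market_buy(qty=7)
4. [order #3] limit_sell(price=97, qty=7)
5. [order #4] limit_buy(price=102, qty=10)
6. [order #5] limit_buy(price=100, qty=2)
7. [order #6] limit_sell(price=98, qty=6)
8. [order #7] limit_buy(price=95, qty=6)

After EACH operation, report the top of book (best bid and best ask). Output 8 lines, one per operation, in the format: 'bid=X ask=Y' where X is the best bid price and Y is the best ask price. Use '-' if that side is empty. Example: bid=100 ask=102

Answer: bid=- ask=99
bid=- ask=-
bid=- ask=-
bid=- ask=97
bid=102 ask=-
bid=102 ask=-
bid=- ask=98
bid=95 ask=98

Derivation:
After op 1 [order #1] limit_sell(price=99, qty=2): fills=none; bids=[-] asks=[#1:2@99]
After op 2 cancel(order #1): fills=none; bids=[-] asks=[-]
After op 3 [order #2] market_buy(qty=7): fills=none; bids=[-] asks=[-]
After op 4 [order #3] limit_sell(price=97, qty=7): fills=none; bids=[-] asks=[#3:7@97]
After op 5 [order #4] limit_buy(price=102, qty=10): fills=#4x#3:7@97; bids=[#4:3@102] asks=[-]
After op 6 [order #5] limit_buy(price=100, qty=2): fills=none; bids=[#4:3@102 #5:2@100] asks=[-]
After op 7 [order #6] limit_sell(price=98, qty=6): fills=#4x#6:3@102 #5x#6:2@100; bids=[-] asks=[#6:1@98]
After op 8 [order #7] limit_buy(price=95, qty=6): fills=none; bids=[#7:6@95] asks=[#6:1@98]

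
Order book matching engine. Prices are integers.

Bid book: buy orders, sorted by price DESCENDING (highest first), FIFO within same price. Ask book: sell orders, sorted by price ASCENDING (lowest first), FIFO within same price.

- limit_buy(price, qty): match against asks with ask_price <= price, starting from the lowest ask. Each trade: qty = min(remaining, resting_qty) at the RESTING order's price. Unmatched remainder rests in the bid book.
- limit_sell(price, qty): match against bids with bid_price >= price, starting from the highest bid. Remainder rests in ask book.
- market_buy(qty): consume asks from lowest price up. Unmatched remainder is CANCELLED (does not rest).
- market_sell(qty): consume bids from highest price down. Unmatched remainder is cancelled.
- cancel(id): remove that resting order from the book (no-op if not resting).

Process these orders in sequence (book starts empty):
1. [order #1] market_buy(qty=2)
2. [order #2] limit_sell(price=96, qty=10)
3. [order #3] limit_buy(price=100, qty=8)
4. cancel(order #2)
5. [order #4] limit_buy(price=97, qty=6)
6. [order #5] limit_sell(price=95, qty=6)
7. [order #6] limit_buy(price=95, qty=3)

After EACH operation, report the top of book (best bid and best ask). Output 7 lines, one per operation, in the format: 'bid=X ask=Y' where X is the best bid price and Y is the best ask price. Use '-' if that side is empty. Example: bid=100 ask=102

Answer: bid=- ask=-
bid=- ask=96
bid=- ask=96
bid=- ask=-
bid=97 ask=-
bid=- ask=-
bid=95 ask=-

Derivation:
After op 1 [order #1] market_buy(qty=2): fills=none; bids=[-] asks=[-]
After op 2 [order #2] limit_sell(price=96, qty=10): fills=none; bids=[-] asks=[#2:10@96]
After op 3 [order #3] limit_buy(price=100, qty=8): fills=#3x#2:8@96; bids=[-] asks=[#2:2@96]
After op 4 cancel(order #2): fills=none; bids=[-] asks=[-]
After op 5 [order #4] limit_buy(price=97, qty=6): fills=none; bids=[#4:6@97] asks=[-]
After op 6 [order #5] limit_sell(price=95, qty=6): fills=#4x#5:6@97; bids=[-] asks=[-]
After op 7 [order #6] limit_buy(price=95, qty=3): fills=none; bids=[#6:3@95] asks=[-]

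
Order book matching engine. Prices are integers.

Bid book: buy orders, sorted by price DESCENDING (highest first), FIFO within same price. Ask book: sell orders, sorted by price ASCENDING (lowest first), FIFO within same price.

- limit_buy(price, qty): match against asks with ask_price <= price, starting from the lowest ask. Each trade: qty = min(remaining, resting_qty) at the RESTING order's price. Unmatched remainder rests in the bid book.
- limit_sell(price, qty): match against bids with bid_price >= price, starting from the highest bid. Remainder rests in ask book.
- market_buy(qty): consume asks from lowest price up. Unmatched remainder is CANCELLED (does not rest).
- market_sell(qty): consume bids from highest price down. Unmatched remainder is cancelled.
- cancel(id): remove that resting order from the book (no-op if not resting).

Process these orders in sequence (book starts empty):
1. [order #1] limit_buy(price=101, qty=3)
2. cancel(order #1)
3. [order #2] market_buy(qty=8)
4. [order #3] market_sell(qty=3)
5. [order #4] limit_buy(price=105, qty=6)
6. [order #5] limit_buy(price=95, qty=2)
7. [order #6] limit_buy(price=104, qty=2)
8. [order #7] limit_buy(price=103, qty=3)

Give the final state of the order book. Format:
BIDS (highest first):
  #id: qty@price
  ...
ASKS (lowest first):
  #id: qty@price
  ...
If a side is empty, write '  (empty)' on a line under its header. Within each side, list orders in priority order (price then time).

Answer: BIDS (highest first):
  #4: 6@105
  #6: 2@104
  #7: 3@103
  #5: 2@95
ASKS (lowest first):
  (empty)

Derivation:
After op 1 [order #1] limit_buy(price=101, qty=3): fills=none; bids=[#1:3@101] asks=[-]
After op 2 cancel(order #1): fills=none; bids=[-] asks=[-]
After op 3 [order #2] market_buy(qty=8): fills=none; bids=[-] asks=[-]
After op 4 [order #3] market_sell(qty=3): fills=none; bids=[-] asks=[-]
After op 5 [order #4] limit_buy(price=105, qty=6): fills=none; bids=[#4:6@105] asks=[-]
After op 6 [order #5] limit_buy(price=95, qty=2): fills=none; bids=[#4:6@105 #5:2@95] asks=[-]
After op 7 [order #6] limit_buy(price=104, qty=2): fills=none; bids=[#4:6@105 #6:2@104 #5:2@95] asks=[-]
After op 8 [order #7] limit_buy(price=103, qty=3): fills=none; bids=[#4:6@105 #6:2@104 #7:3@103 #5:2@95] asks=[-]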